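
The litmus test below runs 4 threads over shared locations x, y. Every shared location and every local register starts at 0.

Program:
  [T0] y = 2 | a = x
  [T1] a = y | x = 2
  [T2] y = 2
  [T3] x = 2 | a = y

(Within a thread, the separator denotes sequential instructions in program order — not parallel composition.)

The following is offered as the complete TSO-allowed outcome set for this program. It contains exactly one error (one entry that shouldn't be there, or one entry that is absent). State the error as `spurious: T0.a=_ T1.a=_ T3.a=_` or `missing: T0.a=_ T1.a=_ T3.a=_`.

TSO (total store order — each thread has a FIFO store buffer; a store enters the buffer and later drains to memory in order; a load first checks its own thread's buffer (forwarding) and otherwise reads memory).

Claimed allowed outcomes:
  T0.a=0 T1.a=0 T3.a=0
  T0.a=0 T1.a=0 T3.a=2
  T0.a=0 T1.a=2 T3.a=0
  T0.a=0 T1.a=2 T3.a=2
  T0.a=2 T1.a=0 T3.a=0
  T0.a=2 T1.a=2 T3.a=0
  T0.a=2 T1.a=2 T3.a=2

outcome vector order: (T0.a,T1.a,T3.a)
under TSO → 000; 002; 020; 022; 200; 202; 220; 222
TSO∖claimed = {202}

missing: T0.a=2 T1.a=0 T3.a=2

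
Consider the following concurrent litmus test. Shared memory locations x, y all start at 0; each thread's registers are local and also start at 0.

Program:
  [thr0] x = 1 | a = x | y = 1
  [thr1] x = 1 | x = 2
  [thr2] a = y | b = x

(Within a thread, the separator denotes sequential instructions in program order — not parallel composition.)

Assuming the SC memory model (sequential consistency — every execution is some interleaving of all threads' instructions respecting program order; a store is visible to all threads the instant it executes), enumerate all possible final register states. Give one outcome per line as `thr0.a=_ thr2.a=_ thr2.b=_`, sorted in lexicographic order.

outcome vector order: (thr0.a,thr2.a,thr2.b)
|SC outcomes| = 9

thr0.a=1 thr2.a=0 thr2.b=0
thr0.a=1 thr2.a=0 thr2.b=1
thr0.a=1 thr2.a=0 thr2.b=2
thr0.a=1 thr2.a=1 thr2.b=1
thr0.a=1 thr2.a=1 thr2.b=2
thr0.a=2 thr2.a=0 thr2.b=0
thr0.a=2 thr2.a=0 thr2.b=1
thr0.a=2 thr2.a=0 thr2.b=2
thr0.a=2 thr2.a=1 thr2.b=2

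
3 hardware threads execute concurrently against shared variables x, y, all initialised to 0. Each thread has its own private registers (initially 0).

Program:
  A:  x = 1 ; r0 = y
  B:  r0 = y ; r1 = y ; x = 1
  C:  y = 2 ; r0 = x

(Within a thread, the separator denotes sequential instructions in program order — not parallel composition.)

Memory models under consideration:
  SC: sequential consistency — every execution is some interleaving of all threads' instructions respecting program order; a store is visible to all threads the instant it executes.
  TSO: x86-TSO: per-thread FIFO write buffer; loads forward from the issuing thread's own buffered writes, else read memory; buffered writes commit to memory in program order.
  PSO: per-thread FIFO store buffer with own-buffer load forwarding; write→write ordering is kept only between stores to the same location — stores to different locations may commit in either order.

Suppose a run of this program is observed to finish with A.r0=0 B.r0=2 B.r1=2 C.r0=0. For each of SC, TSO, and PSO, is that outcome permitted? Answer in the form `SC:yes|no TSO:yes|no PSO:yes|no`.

SC:no TSO:yes PSO:yes

outcome vector order: (A.r0,B.r0,B.r1,C.r0)
under SC → 0001 0021 0221 2000 2001 2020 2021 2220 2221
under TSO → 0000 0001 0020 0021 0220 0221 2000 2001 2020 2021 2220 2221
under PSO → 0000 0001 0020 0021 0220 0221 2000 2001 2020 2021 2220 2221
target 0220 ∈ {TSO,PSO}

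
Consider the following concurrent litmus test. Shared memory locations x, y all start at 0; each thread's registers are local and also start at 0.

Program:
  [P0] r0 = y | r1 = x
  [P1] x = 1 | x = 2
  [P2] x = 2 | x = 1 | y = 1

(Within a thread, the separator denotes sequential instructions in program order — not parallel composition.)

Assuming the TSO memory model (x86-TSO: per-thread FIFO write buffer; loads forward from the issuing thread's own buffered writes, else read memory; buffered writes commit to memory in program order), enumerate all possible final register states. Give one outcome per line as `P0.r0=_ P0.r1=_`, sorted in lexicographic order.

outcome vector order: (P0.r0,P0.r1)
|TSO outcomes| = 5

P0.r0=0 P0.r1=0
P0.r0=0 P0.r1=1
P0.r0=0 P0.r1=2
P0.r0=1 P0.r1=1
P0.r0=1 P0.r1=2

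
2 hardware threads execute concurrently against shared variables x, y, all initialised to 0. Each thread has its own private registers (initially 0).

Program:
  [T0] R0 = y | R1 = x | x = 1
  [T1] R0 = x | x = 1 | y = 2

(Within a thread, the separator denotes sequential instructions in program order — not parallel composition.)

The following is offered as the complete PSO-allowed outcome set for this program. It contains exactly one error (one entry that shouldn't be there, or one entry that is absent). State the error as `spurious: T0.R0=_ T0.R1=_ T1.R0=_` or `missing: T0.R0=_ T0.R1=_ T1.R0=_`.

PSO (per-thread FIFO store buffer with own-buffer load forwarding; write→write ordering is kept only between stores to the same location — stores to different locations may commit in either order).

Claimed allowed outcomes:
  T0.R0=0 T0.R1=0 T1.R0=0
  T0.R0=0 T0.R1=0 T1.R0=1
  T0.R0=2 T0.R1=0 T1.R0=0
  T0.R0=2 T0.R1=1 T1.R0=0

missing: T0.R0=0 T0.R1=1 T1.R0=0

outcome vector order: (T0.R0,T0.R1,T1.R0)
PSO (5): 000; 001; 010; 200; 210
PSO∖claimed = {010}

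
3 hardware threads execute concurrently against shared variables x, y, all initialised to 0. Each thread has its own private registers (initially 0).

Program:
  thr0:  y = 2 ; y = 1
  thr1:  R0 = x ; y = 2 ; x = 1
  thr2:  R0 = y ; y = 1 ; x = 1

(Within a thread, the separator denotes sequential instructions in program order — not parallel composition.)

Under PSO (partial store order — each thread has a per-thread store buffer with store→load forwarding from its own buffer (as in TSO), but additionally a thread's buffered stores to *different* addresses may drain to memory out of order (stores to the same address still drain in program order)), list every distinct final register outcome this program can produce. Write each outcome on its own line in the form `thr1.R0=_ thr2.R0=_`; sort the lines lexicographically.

outcome vector order: (thr1.R0,thr2.R0)
|PSO outcomes| = 6

thr1.R0=0 thr2.R0=0
thr1.R0=0 thr2.R0=1
thr1.R0=0 thr2.R0=2
thr1.R0=1 thr2.R0=0
thr1.R0=1 thr2.R0=1
thr1.R0=1 thr2.R0=2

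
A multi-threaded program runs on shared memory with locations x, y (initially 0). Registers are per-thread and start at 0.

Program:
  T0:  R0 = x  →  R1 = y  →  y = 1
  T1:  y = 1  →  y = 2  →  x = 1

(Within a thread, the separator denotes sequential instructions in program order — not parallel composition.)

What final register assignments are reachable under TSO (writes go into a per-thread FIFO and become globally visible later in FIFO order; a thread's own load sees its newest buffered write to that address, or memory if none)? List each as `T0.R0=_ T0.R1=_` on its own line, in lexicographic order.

outcome vector order: (T0.R0,T0.R1)
|TSO outcomes| = 4

T0.R0=0 T0.R1=0
T0.R0=0 T0.R1=1
T0.R0=0 T0.R1=2
T0.R0=1 T0.R1=2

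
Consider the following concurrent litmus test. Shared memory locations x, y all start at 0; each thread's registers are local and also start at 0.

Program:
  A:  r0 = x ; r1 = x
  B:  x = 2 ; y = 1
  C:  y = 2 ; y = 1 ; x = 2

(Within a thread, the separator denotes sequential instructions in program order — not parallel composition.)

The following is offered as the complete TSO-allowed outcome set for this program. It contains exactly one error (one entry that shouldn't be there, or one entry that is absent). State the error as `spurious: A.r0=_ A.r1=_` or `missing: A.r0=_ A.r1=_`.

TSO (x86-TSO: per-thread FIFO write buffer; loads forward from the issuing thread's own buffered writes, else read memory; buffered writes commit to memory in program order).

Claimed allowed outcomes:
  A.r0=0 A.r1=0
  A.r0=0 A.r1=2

missing: A.r0=2 A.r1=2

outcome vector order: (A.r0,A.r1)
TSO (3): <0 0>, <0 2>, <2 2>
TSO∖claimed = {<2 2>}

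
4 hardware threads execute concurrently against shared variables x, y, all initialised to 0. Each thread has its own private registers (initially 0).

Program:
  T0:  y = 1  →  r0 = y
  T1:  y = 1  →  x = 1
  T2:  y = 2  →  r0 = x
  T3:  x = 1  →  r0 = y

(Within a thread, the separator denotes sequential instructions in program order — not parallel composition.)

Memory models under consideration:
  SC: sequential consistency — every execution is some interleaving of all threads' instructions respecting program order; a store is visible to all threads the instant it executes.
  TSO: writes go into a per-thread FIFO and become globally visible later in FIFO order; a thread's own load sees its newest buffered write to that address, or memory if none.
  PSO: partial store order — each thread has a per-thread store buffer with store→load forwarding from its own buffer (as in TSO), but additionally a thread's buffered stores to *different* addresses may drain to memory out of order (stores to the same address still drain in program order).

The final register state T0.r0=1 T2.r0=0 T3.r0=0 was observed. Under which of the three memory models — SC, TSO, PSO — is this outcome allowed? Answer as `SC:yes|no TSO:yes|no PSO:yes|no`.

outcome vector order: (T0.r0,T2.r0,T3.r0)
[SC] allowed = {(1,0,1) (1,0,2) (1,1,0) (1,1,1) (1,1,2) (2,0,1) (2,0,2) (2,1,0) (2,1,1) (2,1,2)}
[TSO] allowed = {(1,0,0) (1,0,1) (1,0,2) (1,1,0) (1,1,1) (1,1,2) (2,0,0) (2,0,1) (2,0,2) (2,1,0) (2,1,1) (2,1,2)}
[PSO] allowed = {(1,0,0) (1,0,1) (1,0,2) (1,1,0) (1,1,1) (1,1,2) (2,0,0) (2,0,1) (2,0,2) (2,1,0) (2,1,1) (2,1,2)}
target (1,0,0) ∈ {TSO,PSO}

SC:no TSO:yes PSO:yes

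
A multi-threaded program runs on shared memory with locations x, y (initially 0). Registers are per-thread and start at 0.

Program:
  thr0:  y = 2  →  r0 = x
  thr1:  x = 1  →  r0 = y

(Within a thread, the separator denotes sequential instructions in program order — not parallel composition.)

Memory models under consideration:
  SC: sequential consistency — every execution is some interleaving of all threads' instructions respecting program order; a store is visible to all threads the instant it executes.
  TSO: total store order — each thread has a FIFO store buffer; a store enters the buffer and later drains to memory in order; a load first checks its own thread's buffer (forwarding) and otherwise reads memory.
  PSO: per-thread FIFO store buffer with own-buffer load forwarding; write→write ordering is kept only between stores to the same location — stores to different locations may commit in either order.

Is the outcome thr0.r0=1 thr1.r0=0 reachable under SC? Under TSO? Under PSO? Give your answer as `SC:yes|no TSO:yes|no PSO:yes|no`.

SC:yes TSO:yes PSO:yes

outcome vector order: (thr0.r0,thr1.r0)
under SC → (0,2), (1,0), (1,2)
under TSO → (0,0), (0,2), (1,0), (1,2)
under PSO → (0,0), (0,2), (1,0), (1,2)
target (1,0) ∈ {SC,TSO,PSO}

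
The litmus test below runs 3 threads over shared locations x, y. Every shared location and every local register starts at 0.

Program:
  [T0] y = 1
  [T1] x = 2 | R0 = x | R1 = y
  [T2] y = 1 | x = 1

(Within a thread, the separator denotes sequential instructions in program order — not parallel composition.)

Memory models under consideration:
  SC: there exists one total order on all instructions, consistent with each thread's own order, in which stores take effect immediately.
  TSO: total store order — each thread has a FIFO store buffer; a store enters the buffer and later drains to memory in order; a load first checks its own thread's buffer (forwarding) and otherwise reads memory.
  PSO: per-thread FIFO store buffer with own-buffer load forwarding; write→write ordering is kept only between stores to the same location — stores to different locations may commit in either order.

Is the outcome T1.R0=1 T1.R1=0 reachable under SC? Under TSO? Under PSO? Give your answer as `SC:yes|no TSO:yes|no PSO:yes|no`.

outcome vector order: (T1.R0,T1.R1)
under SC → <1 1>; <2 0>; <2 1>
under TSO → <1 1>; <2 0>; <2 1>
under PSO → <1 0>; <1 1>; <2 0>; <2 1>
target <1 0> ∈ {PSO}

SC:no TSO:no PSO:yes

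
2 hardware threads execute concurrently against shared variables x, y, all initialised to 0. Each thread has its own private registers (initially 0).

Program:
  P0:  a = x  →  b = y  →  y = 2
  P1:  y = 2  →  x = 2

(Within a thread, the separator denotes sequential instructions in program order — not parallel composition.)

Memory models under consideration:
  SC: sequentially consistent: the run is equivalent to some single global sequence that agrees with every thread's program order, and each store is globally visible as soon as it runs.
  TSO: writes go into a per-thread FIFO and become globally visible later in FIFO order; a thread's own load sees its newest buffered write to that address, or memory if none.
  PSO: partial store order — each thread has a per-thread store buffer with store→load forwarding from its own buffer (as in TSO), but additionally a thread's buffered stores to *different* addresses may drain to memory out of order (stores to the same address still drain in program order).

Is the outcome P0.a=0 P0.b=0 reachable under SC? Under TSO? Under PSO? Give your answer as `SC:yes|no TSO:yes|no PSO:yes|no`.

SC:yes TSO:yes PSO:yes

outcome vector order: (P0.a,P0.b)
SC (3): 0/0 0/2 2/2
TSO (3): 0/0 0/2 2/2
PSO (4): 0/0 0/2 2/0 2/2
target 0/0 ∈ {SC,TSO,PSO}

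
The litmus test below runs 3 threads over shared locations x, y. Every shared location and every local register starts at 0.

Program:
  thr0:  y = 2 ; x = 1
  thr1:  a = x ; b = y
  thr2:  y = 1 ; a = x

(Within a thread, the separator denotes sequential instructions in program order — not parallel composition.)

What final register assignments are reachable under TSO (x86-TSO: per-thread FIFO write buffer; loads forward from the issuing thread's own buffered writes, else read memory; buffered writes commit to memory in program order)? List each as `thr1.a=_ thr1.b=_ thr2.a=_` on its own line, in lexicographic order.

thr1.a=0 thr1.b=0 thr2.a=0
thr1.a=0 thr1.b=0 thr2.a=1
thr1.a=0 thr1.b=1 thr2.a=0
thr1.a=0 thr1.b=1 thr2.a=1
thr1.a=0 thr1.b=2 thr2.a=0
thr1.a=0 thr1.b=2 thr2.a=1
thr1.a=1 thr1.b=1 thr2.a=0
thr1.a=1 thr1.b=1 thr2.a=1
thr1.a=1 thr1.b=2 thr2.a=0
thr1.a=1 thr1.b=2 thr2.a=1

outcome vector order: (thr1.a,thr1.b,thr2.a)
|TSO outcomes| = 10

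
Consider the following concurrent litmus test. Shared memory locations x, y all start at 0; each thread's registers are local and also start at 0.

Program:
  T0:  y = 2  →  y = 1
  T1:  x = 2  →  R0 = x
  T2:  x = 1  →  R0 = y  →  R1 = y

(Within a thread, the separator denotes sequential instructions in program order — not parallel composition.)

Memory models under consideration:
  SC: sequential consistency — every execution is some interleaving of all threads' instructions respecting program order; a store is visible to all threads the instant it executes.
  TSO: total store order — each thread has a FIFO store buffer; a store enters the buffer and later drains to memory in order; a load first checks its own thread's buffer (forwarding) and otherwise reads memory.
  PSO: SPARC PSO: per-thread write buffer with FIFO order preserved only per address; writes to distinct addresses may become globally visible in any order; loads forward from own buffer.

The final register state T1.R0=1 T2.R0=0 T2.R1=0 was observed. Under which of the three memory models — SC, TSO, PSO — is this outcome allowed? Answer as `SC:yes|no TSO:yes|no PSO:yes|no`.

outcome vector order: (T1.R0,T2.R0,T2.R1)
[SC] allowed = {(1,0,0), (1,0,1), (1,0,2), (1,1,1), (1,2,1), (1,2,2), (2,0,0), (2,0,1), (2,0,2), (2,1,1), (2,2,1), (2,2,2)}
[TSO] allowed = {(1,0,0), (1,0,1), (1,0,2), (1,1,1), (1,2,1), (1,2,2), (2,0,0), (2,0,1), (2,0,2), (2,1,1), (2,2,1), (2,2,2)}
[PSO] allowed = {(1,0,0), (1,0,1), (1,0,2), (1,1,1), (1,2,1), (1,2,2), (2,0,0), (2,0,1), (2,0,2), (2,1,1), (2,2,1), (2,2,2)}
target (1,0,0) ∈ {SC,TSO,PSO}

SC:yes TSO:yes PSO:yes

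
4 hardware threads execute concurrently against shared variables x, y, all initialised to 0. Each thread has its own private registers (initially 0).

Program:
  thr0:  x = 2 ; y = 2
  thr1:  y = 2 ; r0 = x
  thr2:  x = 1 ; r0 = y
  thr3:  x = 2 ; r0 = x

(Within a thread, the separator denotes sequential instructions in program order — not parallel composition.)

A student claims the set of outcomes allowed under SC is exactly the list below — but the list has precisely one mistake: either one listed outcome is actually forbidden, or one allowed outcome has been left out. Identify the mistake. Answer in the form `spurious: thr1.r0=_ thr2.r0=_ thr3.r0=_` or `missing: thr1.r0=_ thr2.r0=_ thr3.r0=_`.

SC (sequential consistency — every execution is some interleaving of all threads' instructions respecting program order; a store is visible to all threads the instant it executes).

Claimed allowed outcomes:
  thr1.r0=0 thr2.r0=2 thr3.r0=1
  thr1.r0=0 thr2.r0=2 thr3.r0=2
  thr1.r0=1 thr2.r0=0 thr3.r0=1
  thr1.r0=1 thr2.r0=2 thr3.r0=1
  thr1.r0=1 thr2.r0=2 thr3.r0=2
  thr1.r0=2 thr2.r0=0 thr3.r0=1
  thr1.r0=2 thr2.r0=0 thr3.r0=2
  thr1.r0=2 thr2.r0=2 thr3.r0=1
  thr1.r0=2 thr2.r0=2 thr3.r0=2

outcome vector order: (thr1.r0,thr2.r0,thr3.r0)
[SC] allowed = {021; 022; 101; 102; 121; 122; 201; 202; 221; 222}
SC∖claimed = {102}

missing: thr1.r0=1 thr2.r0=0 thr3.r0=2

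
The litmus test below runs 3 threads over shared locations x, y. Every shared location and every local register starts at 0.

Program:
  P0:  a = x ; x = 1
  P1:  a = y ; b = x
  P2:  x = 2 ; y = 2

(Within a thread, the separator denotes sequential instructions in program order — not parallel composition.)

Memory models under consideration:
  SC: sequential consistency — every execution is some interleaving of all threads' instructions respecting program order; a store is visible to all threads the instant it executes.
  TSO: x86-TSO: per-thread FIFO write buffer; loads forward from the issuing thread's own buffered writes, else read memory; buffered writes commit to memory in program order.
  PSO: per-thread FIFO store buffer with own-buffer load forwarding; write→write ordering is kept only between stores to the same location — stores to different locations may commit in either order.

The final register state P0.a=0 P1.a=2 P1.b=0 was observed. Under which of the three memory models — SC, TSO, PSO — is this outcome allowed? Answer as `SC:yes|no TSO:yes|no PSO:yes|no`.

SC:no TSO:no PSO:yes

outcome vector order: (P0.a,P1.a,P1.b)
SC: 10 outcomes — {000 001 002 021 022 200 201 202 221 222}
TSO: 10 outcomes — {000 001 002 021 022 200 201 202 221 222}
PSO: 12 outcomes — {000 001 002 020 021 022 200 201 202 220 221 222}
target 020 ∈ {PSO}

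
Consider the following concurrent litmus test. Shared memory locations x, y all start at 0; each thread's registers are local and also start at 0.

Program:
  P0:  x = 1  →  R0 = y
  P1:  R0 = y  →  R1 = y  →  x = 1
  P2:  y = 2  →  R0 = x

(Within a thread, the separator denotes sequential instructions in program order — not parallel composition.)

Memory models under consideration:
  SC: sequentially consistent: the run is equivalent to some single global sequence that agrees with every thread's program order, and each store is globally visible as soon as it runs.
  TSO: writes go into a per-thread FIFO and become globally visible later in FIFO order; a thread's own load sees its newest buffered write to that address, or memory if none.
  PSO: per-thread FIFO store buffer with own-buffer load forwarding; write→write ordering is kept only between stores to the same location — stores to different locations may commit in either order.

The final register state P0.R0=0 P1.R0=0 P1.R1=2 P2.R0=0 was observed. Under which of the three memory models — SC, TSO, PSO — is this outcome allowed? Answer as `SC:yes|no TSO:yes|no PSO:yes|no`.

outcome vector order: (P0.R0,P1.R0,P1.R1,P2.R0)
SC (9): <0 0 0 1> <0 0 2 1> <0 2 2 1> <2 0 0 0> <2 0 0 1> <2 0 2 0> <2 0 2 1> <2 2 2 0> <2 2 2 1>
TSO (12): <0 0 0 0> <0 0 0 1> <0 0 2 0> <0 0 2 1> <0 2 2 0> <0 2 2 1> <2 0 0 0> <2 0 0 1> <2 0 2 0> <2 0 2 1> <2 2 2 0> <2 2 2 1>
PSO (12): <0 0 0 0> <0 0 0 1> <0 0 2 0> <0 0 2 1> <0 2 2 0> <0 2 2 1> <2 0 0 0> <2 0 0 1> <2 0 2 0> <2 0 2 1> <2 2 2 0> <2 2 2 1>
target <0 0 2 0> ∈ {TSO,PSO}

SC:no TSO:yes PSO:yes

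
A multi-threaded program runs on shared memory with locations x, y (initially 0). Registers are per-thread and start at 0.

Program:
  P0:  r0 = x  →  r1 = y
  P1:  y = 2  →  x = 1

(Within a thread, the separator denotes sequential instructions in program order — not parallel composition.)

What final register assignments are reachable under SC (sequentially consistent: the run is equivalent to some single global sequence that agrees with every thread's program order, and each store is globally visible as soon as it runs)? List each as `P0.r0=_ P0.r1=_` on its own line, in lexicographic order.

outcome vector order: (P0.r0,P0.r1)
|SC outcomes| = 3

P0.r0=0 P0.r1=0
P0.r0=0 P0.r1=2
P0.r0=1 P0.r1=2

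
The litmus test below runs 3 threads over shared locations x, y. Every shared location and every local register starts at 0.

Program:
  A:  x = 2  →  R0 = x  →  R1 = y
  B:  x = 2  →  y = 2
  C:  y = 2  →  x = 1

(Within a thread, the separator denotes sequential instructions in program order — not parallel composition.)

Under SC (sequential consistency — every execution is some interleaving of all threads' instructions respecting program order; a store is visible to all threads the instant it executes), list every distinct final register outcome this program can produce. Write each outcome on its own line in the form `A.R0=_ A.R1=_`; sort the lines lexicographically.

outcome vector order: (A.R0,A.R1)
|SC outcomes| = 3

A.R0=1 A.R1=2
A.R0=2 A.R1=0
A.R0=2 A.R1=2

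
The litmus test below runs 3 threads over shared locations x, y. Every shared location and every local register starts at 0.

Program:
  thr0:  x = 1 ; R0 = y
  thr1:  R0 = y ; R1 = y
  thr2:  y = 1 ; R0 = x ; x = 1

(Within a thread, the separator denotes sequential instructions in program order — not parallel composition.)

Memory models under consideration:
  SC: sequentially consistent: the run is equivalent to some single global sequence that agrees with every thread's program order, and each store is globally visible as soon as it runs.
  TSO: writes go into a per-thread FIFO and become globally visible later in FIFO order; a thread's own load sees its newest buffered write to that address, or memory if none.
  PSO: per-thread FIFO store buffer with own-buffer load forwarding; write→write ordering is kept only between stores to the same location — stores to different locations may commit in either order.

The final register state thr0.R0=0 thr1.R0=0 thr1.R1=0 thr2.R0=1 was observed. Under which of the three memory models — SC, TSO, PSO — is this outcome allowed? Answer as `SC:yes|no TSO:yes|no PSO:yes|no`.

SC:yes TSO:yes PSO:yes

outcome vector order: (thr0.R0,thr1.R0,thr1.R1,thr2.R0)
SC (9): (0,0,0,1), (0,0,1,1), (0,1,1,1), (1,0,0,0), (1,0,0,1), (1,0,1,0), (1,0,1,1), (1,1,1,0), (1,1,1,1)
TSO (12): (0,0,0,0), (0,0,0,1), (0,0,1,0), (0,0,1,1), (0,1,1,0), (0,1,1,1), (1,0,0,0), (1,0,0,1), (1,0,1,0), (1,0,1,1), (1,1,1,0), (1,1,1,1)
PSO (12): (0,0,0,0), (0,0,0,1), (0,0,1,0), (0,0,1,1), (0,1,1,0), (0,1,1,1), (1,0,0,0), (1,0,0,1), (1,0,1,0), (1,0,1,1), (1,1,1,0), (1,1,1,1)
target (0,0,0,1) ∈ {SC,TSO,PSO}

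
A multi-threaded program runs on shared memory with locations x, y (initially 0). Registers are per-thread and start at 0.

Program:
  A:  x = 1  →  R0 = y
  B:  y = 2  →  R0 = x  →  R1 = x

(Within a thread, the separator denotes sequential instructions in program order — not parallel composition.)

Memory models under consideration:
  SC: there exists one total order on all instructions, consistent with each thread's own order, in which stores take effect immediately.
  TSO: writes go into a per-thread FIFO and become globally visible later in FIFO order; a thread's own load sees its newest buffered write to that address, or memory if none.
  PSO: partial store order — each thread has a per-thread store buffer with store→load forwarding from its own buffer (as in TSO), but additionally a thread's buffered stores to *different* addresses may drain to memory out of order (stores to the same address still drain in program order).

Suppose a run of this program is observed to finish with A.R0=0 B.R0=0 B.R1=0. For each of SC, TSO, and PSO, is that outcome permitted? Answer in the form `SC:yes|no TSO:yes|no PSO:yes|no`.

outcome vector order: (A.R0,B.R0,B.R1)
SC: 4 outcomes — {0/1/1; 2/0/0; 2/0/1; 2/1/1}
TSO: 6 outcomes — {0/0/0; 0/0/1; 0/1/1; 2/0/0; 2/0/1; 2/1/1}
PSO: 6 outcomes — {0/0/0; 0/0/1; 0/1/1; 2/0/0; 2/0/1; 2/1/1}
target 0/0/0 ∈ {TSO,PSO}

SC:no TSO:yes PSO:yes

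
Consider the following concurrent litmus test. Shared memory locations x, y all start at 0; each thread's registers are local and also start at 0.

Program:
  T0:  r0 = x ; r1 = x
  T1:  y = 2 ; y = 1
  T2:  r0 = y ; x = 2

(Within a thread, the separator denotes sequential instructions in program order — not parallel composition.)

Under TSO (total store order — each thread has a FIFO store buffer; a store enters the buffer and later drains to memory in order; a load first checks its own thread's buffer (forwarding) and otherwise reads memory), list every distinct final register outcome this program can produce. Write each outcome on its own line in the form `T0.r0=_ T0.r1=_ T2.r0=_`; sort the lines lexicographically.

outcome vector order: (T0.r0,T0.r1,T2.r0)
|TSO outcomes| = 9

T0.r0=0 T0.r1=0 T2.r0=0
T0.r0=0 T0.r1=0 T2.r0=1
T0.r0=0 T0.r1=0 T2.r0=2
T0.r0=0 T0.r1=2 T2.r0=0
T0.r0=0 T0.r1=2 T2.r0=1
T0.r0=0 T0.r1=2 T2.r0=2
T0.r0=2 T0.r1=2 T2.r0=0
T0.r0=2 T0.r1=2 T2.r0=1
T0.r0=2 T0.r1=2 T2.r0=2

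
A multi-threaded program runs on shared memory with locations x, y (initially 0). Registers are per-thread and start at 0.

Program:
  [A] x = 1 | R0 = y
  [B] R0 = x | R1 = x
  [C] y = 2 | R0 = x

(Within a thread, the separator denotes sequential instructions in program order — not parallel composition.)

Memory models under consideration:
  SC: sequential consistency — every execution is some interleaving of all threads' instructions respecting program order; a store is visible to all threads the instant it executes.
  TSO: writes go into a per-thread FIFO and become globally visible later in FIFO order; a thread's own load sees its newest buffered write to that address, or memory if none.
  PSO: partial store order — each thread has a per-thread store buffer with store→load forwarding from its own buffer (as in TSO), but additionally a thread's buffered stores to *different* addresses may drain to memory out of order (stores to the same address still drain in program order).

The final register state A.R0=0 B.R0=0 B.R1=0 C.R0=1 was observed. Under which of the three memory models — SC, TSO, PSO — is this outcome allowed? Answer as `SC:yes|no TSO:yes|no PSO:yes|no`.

SC:yes TSO:yes PSO:yes

outcome vector order: (A.R0,B.R0,B.R1,C.R0)
under SC → (0,0,0,1); (0,0,1,1); (0,1,1,1); (2,0,0,0); (2,0,0,1); (2,0,1,0); (2,0,1,1); (2,1,1,0); (2,1,1,1)
under TSO → (0,0,0,0); (0,0,0,1); (0,0,1,0); (0,0,1,1); (0,1,1,0); (0,1,1,1); (2,0,0,0); (2,0,0,1); (2,0,1,0); (2,0,1,1); (2,1,1,0); (2,1,1,1)
under PSO → (0,0,0,0); (0,0,0,1); (0,0,1,0); (0,0,1,1); (0,1,1,0); (0,1,1,1); (2,0,0,0); (2,0,0,1); (2,0,1,0); (2,0,1,1); (2,1,1,0); (2,1,1,1)
target (0,0,0,1) ∈ {SC,TSO,PSO}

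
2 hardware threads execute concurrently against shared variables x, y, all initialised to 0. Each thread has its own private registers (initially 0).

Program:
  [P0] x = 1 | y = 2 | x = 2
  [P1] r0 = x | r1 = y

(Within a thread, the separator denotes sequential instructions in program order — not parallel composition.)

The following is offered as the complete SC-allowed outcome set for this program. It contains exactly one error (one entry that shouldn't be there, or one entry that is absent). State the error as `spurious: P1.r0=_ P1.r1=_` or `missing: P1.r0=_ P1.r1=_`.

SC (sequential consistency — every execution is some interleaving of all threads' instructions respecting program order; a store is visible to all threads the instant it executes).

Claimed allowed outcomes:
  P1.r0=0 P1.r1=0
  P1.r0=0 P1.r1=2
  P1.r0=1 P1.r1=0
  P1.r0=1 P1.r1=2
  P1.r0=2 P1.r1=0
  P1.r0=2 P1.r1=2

spurious: P1.r0=2 P1.r1=0

outcome vector order: (P1.r0,P1.r1)
[SC] allowed = {(0,0); (0,2); (1,0); (1,2); (2,2)}
claimed∖SC = {(2,0)}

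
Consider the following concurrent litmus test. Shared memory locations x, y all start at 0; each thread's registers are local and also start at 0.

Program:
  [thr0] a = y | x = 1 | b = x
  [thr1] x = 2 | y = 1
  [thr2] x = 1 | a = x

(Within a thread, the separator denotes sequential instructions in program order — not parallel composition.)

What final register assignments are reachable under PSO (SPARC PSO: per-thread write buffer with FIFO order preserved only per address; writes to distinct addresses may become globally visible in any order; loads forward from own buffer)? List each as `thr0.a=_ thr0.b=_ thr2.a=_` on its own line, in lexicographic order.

thr0.a=0 thr0.b=1 thr2.a=1
thr0.a=0 thr0.b=1 thr2.a=2
thr0.a=0 thr0.b=2 thr2.a=1
thr0.a=0 thr0.b=2 thr2.a=2
thr0.a=1 thr0.b=1 thr2.a=1
thr0.a=1 thr0.b=1 thr2.a=2
thr0.a=1 thr0.b=2 thr2.a=1
thr0.a=1 thr0.b=2 thr2.a=2

outcome vector order: (thr0.a,thr0.b,thr2.a)
|PSO outcomes| = 8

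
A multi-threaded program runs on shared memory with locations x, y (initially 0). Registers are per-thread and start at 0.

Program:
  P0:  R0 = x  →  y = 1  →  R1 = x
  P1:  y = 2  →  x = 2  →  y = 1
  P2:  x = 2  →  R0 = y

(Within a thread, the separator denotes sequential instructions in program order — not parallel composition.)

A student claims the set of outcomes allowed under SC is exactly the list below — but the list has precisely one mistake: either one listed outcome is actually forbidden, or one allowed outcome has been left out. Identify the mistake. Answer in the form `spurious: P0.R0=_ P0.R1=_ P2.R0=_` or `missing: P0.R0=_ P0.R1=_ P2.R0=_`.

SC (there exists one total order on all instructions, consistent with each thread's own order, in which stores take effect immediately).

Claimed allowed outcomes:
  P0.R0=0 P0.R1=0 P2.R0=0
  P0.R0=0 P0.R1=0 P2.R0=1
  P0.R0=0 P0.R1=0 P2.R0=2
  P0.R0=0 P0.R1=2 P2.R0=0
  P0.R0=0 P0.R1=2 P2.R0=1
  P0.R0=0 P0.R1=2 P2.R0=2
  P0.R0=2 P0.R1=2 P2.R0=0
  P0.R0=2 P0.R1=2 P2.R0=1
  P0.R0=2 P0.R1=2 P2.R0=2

outcome vector order: (P0.R0,P0.R1,P2.R0)
SC: 8 outcomes — {001; 002; 020; 021; 022; 220; 221; 222}
claimed∖SC = {000}

spurious: P0.R0=0 P0.R1=0 P2.R0=0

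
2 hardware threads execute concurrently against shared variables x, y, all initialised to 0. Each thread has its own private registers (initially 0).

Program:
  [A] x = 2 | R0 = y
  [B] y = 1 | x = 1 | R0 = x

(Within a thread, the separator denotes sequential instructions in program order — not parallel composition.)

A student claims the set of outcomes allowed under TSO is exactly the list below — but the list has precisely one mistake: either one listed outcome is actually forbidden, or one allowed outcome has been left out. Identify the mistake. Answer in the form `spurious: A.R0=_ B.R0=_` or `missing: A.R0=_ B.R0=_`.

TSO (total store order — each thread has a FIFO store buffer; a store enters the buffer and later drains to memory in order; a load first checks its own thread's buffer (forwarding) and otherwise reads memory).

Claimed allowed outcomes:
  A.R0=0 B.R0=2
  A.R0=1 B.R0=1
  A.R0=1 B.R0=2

missing: A.R0=0 B.R0=1

outcome vector order: (A.R0,B.R0)
under TSO → 01 02 11 12
TSO∖claimed = {01}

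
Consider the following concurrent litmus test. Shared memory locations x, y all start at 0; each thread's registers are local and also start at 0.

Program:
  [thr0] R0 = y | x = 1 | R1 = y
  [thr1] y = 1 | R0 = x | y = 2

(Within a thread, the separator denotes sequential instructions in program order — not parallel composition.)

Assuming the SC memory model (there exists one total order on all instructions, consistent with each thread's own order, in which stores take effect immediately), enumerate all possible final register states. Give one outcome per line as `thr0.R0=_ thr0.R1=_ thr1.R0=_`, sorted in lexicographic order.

outcome vector order: (thr0.R0,thr0.R1,thr1.R0)
|SC outcomes| = 10

thr0.R0=0 thr0.R1=0 thr1.R0=1
thr0.R0=0 thr0.R1=1 thr1.R0=0
thr0.R0=0 thr0.R1=1 thr1.R0=1
thr0.R0=0 thr0.R1=2 thr1.R0=0
thr0.R0=0 thr0.R1=2 thr1.R0=1
thr0.R0=1 thr0.R1=1 thr1.R0=0
thr0.R0=1 thr0.R1=1 thr1.R0=1
thr0.R0=1 thr0.R1=2 thr1.R0=0
thr0.R0=1 thr0.R1=2 thr1.R0=1
thr0.R0=2 thr0.R1=2 thr1.R0=0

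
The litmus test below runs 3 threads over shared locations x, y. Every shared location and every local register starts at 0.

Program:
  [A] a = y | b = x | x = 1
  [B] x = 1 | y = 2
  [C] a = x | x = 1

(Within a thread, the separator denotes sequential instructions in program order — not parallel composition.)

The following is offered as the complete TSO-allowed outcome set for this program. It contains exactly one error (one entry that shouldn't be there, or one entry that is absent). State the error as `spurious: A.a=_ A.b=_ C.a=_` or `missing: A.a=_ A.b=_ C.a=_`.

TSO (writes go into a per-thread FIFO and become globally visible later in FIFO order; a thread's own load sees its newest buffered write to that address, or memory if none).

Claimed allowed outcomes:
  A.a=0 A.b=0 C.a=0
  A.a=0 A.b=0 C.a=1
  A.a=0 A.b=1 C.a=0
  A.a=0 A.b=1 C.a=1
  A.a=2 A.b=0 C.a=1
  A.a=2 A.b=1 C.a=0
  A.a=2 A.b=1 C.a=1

spurious: A.a=2 A.b=0 C.a=1

outcome vector order: (A.a,A.b,C.a)
TSO: 6 outcomes — {0/0/0, 0/0/1, 0/1/0, 0/1/1, 2/1/0, 2/1/1}
claimed∖TSO = {2/0/1}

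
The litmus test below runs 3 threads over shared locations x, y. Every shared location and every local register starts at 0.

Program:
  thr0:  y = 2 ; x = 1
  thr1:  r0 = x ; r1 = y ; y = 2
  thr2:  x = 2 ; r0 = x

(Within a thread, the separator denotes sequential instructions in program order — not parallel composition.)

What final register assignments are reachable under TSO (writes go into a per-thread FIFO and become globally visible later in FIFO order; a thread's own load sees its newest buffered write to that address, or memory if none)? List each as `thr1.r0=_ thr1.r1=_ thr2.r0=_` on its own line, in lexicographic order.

outcome vector order: (thr1.r0,thr1.r1,thr2.r0)
|TSO outcomes| = 10

thr1.r0=0 thr1.r1=0 thr2.r0=1
thr1.r0=0 thr1.r1=0 thr2.r0=2
thr1.r0=0 thr1.r1=2 thr2.r0=1
thr1.r0=0 thr1.r1=2 thr2.r0=2
thr1.r0=1 thr1.r1=2 thr2.r0=1
thr1.r0=1 thr1.r1=2 thr2.r0=2
thr1.r0=2 thr1.r1=0 thr2.r0=1
thr1.r0=2 thr1.r1=0 thr2.r0=2
thr1.r0=2 thr1.r1=2 thr2.r0=1
thr1.r0=2 thr1.r1=2 thr2.r0=2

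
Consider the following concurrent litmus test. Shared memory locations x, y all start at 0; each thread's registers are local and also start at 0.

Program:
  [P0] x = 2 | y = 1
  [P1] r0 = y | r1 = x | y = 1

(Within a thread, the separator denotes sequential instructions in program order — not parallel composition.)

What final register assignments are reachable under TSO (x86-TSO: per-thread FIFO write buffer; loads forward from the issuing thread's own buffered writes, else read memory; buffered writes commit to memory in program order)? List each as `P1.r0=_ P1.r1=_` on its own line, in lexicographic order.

P1.r0=0 P1.r1=0
P1.r0=0 P1.r1=2
P1.r0=1 P1.r1=2

outcome vector order: (P1.r0,P1.r1)
|TSO outcomes| = 3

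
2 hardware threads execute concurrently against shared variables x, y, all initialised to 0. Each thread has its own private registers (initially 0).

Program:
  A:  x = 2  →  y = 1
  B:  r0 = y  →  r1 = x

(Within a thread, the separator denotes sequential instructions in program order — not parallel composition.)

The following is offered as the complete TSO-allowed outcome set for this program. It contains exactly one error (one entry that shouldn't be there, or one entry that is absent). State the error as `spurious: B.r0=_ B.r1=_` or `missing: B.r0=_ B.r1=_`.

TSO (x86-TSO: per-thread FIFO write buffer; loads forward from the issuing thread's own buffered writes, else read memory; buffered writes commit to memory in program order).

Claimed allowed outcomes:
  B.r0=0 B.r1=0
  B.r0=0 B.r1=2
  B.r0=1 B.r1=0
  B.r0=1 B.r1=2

spurious: B.r0=1 B.r1=0

outcome vector order: (B.r0,B.r1)
TSO (3): <0 0>; <0 2>; <1 2>
claimed∖TSO = {<1 0>}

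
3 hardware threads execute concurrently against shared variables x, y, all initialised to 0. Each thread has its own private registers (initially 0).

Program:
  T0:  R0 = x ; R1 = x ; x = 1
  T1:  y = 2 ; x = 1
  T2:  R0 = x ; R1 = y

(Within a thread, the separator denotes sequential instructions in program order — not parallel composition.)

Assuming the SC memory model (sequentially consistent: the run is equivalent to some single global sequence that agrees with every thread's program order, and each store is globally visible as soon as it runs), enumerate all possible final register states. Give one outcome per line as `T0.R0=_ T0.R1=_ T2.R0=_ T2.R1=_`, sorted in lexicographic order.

T0.R0=0 T0.R1=0 T2.R0=0 T2.R1=0
T0.R0=0 T0.R1=0 T2.R0=0 T2.R1=2
T0.R0=0 T0.R1=0 T2.R0=1 T2.R1=0
T0.R0=0 T0.R1=0 T2.R0=1 T2.R1=2
T0.R0=0 T0.R1=1 T2.R0=0 T2.R1=0
T0.R0=0 T0.R1=1 T2.R0=0 T2.R1=2
T0.R0=0 T0.R1=1 T2.R0=1 T2.R1=2
T0.R0=1 T0.R1=1 T2.R0=0 T2.R1=0
T0.R0=1 T0.R1=1 T2.R0=0 T2.R1=2
T0.R0=1 T0.R1=1 T2.R0=1 T2.R1=2

outcome vector order: (T0.R0,T0.R1,T2.R0,T2.R1)
|SC outcomes| = 10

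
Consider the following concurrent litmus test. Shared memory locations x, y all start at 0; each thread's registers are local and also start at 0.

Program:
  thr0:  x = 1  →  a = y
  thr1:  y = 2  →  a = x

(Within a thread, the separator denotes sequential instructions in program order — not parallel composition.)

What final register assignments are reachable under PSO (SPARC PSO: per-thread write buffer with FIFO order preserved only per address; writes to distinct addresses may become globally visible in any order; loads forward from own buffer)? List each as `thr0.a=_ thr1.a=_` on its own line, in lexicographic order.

outcome vector order: (thr0.a,thr1.a)
|PSO outcomes| = 4

thr0.a=0 thr1.a=0
thr0.a=0 thr1.a=1
thr0.a=2 thr1.a=0
thr0.a=2 thr1.a=1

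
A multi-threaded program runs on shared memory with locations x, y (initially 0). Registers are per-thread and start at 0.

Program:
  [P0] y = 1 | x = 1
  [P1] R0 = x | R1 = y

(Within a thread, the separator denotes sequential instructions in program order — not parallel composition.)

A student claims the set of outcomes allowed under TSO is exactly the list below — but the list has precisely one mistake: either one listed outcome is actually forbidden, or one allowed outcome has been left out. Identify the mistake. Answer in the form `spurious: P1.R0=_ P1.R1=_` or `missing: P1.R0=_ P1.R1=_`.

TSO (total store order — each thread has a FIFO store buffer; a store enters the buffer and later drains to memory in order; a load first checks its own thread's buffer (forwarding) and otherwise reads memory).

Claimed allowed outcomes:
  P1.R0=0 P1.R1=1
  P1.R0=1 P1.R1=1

outcome vector order: (P1.R0,P1.R1)
under TSO → 00, 01, 11
TSO∖claimed = {00}

missing: P1.R0=0 P1.R1=0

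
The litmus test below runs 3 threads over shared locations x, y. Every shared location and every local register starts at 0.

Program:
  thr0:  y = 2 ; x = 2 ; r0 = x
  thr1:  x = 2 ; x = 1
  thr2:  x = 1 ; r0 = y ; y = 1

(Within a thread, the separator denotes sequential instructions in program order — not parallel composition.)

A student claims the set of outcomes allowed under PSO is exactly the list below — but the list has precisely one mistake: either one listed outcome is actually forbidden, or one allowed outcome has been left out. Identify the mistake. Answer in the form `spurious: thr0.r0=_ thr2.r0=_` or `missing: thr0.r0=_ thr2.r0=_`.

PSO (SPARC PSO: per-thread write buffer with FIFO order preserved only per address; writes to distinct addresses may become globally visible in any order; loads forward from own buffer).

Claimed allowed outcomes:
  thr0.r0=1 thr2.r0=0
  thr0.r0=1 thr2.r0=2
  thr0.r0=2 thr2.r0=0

outcome vector order: (thr0.r0,thr2.r0)
PSO (4): <1 0> <1 2> <2 0> <2 2>
PSO∖claimed = {<2 2>}

missing: thr0.r0=2 thr2.r0=2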